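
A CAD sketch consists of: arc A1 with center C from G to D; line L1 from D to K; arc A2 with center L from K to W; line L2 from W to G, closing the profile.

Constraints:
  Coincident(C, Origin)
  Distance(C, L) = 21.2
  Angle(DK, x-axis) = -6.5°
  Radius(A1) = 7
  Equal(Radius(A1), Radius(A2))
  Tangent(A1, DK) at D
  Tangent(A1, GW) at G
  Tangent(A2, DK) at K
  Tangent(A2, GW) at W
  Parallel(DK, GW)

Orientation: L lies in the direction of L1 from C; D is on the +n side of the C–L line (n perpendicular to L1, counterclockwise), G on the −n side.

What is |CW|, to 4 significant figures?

22.33

The slot axis is L1's direction at -6.5°, so u = (cos -6.5°, sin -6.5°) = (0.9936, -0.1132) and n = (−sin -6.5°, cos -6.5°) = (0.1132, 0.9936). C is at the origin and L lies 21.2 along u from C, so L = 21.2·u = (21.06, -2.400). Tangency of A1 to both parallel lines with radius 7.0 puts D and G at C ± 7.0·n: D = (0.7924, 6.955), G = (-0.7924, -6.955). Equal radii place K and W the same way about L: K = L + 7.0·n = (21.86, 4.555), W = L − 7.0·n = (20.27, -9.355). Then |CW| = |W − C| = 22.33.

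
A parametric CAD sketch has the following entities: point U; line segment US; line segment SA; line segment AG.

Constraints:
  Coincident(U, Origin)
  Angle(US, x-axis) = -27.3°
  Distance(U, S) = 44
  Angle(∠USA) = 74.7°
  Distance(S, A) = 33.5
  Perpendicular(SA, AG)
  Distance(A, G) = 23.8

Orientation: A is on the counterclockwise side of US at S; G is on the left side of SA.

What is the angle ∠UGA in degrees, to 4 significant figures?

130.4°

∠USA = 74.7°, so SA runs at -27.3° + (180° − 74.7°) = 78.00° from the x-axis; with |SA| = 33.5, A = S + 33.5·(cos 78.00°, sin 78.00°) = (46.06, 12.59). SA is perpendicular to AG; with |AG| = 23.8 on the left of SA, G = A + 23.8·(-0.9781, 0.2079) = (22.78, 17.54). Then cos ∠UGA = GU·GA / (|GU||GA|), giving 130.4°.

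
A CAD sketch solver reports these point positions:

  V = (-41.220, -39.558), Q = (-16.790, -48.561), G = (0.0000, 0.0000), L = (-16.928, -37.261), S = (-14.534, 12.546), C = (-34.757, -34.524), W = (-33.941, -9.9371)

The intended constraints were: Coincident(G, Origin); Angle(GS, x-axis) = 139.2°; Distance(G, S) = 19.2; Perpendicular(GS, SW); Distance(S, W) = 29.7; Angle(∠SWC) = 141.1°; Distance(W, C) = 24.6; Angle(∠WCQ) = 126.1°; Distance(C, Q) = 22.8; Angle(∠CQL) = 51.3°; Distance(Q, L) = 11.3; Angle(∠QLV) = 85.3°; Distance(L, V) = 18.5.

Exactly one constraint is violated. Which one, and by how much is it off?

Distance(L, V) = 18.5 — off by 5.90.

G = (0.00, 0.00) ✓; GS at 139.2° ✓; |GS| = 19.20 ✓; ∠(GS, SW) = 90.00° ✓; |SW| = 29.70 ✓; ∠SWC = 141.1° ✓; |WC| = 24.60 ✓; ∠WCQ = 126.1° ✓; |CQ| = 22.80 ✓; ∠CQL = 51.30° ✓; |QL| = 11.30 ✓; ∠QLV = 85.30° ✓; |LV| = 24.40 ✗.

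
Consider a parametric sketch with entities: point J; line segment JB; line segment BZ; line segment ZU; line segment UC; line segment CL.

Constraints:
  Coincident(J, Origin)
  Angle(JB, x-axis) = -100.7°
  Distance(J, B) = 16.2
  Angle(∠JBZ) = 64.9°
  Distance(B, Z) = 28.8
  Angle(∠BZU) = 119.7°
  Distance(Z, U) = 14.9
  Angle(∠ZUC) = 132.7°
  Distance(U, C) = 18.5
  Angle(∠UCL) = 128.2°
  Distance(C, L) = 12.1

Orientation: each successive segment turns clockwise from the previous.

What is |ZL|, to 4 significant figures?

36.12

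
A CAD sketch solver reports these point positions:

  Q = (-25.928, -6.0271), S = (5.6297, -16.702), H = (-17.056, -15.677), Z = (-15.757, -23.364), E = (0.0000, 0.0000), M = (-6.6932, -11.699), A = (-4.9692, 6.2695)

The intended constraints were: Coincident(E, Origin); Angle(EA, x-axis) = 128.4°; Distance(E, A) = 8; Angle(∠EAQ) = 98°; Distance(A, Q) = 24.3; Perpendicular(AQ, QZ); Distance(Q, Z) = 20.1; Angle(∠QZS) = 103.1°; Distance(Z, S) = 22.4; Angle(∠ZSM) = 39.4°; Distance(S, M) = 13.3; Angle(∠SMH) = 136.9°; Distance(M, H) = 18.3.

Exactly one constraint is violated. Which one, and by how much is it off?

Distance(M, H) = 18.3 — off by 7.20.

E = (0.00, 0.00) ✓; EA at 128.4° ✓; |EA| = 8.000 ✓; ∠EAQ = 98.00° ✓; |AQ| = 24.30 ✓; ∠(AQ, QZ) = 90.00° ✓; |QZ| = 20.10 ✓; ∠QZS = 103.1° ✓; |ZS| = 22.40 ✓; ∠ZSM = 39.40° ✓; |SM| = 13.30 ✓; ∠SMH = 136.9° ✓; |MH| = 11.10 ✗.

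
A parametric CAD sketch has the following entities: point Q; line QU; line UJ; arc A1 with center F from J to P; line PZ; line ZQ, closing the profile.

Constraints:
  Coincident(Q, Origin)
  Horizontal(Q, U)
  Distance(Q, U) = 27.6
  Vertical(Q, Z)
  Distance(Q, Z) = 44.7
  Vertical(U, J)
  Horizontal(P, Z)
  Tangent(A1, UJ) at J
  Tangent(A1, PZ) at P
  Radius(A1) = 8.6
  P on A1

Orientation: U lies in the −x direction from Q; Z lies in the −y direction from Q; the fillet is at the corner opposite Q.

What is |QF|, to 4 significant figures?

40.79

Q is at the origin; QU is horizontal with |QU| = 27.6 and U on the −x side, so U = (-27.60, 0.000). QZ is vertical with |QZ| = 44.7 and Z on the −y side, so Z = (0.000, -44.70). The virtual corner opposite Q is at (-27.60, -44.70). Tangency of A1 to UJ means the radius FJ is perpendicular to UJ and A1 meets PZ tangentially, so FP is at right angles to PZ, with radius 8.6, so the center F sits 8.6 in from both sides at F = (-19.00, -36.10). Then |QF| = |F − Q| = 40.79.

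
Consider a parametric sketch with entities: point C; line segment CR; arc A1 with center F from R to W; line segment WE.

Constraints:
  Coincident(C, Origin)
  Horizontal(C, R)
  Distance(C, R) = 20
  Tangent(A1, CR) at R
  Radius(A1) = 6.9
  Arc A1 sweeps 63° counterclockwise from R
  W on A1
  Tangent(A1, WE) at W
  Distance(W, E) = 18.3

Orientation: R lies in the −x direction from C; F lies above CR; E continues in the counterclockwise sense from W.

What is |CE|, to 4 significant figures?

20.82

C is at the origin; CR is horizontal with |CR| = 20.0 and R on the −x side, so R = (-20.00, 0.000). The tangent condition forces FR to be normal to CR, so F = R + (0, 6.9) = (-20.00, 6.900). On A1, R sits at bearing -90° from F; a 63° counterclockwise sweep puts W at bearing -27°, so W = F + 6.9·(cos -27°, sin -27°) = (-13.85, 3.767). The tangent condition forces FW to be normal to WE, so WE runs along (−sin -27°, cos -27°); with |WE| = 18.3, E = (-5.544, 20.07). Then |CE| = |E − C| = 20.82.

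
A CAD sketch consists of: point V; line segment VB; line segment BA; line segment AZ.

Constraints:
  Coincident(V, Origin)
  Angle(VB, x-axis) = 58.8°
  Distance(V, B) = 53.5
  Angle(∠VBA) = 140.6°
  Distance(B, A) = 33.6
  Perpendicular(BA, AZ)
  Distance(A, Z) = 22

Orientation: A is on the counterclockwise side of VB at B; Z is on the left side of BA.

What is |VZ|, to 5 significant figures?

75.889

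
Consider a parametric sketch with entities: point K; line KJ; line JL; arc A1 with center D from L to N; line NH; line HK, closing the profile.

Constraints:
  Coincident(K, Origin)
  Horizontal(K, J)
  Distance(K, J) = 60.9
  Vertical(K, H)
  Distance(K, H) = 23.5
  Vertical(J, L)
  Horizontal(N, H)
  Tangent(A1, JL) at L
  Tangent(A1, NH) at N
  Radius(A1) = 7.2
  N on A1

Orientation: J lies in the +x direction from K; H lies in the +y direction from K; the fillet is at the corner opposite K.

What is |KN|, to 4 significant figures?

58.62

K is at the origin; KJ is horizontal with |KJ| = 60.9 and J on the +x side, so J = (60.90, 0.000). K and H share the same x with |KH| = 23.5 and H on the +y side, so H = (0.000, 23.50). The virtual corner opposite K is at (60.90, 23.50). Since A1 is tangent to JL there, DL ⟂ JL and since A1 is tangent to NH there, DN ⟂ NH, with radius 7.2, so the center D sits 7.2 in from both sides at D = (53.70, 16.30). That places the tangent points at L = (60.90, 16.30) on JL and N = (53.70, 23.50) on NH. Then |KN| = |N − K| = 58.62.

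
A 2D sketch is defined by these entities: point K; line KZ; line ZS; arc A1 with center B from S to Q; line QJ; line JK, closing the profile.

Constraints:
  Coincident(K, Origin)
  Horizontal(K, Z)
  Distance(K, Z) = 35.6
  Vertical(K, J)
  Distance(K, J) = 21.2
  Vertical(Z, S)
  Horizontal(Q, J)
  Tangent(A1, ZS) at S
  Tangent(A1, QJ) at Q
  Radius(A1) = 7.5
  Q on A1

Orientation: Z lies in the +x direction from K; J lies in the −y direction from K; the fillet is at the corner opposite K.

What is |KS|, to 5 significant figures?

38.145

The virtual corner opposite K is at (35.600, -21.200). A1 meets ZS tangentially, so BS is at right angles to ZS and since A1 is tangent to QJ there, BQ ⟂ QJ, with radius 7.5, so the center B sits 7.5 in from both sides at B = (28.100, -13.700). That places the tangent points at S = (35.600, -13.700) on ZS and Q = (28.100, -21.200) on QJ. Then |KS| = |S − K| = 38.145.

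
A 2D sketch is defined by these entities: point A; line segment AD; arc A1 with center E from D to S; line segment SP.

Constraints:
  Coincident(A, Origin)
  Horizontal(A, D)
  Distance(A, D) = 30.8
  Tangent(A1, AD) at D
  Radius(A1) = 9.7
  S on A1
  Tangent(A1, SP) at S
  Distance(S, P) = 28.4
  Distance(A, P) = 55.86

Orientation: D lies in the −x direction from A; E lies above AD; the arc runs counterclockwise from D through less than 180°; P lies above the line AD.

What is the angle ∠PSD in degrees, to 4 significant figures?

115.6°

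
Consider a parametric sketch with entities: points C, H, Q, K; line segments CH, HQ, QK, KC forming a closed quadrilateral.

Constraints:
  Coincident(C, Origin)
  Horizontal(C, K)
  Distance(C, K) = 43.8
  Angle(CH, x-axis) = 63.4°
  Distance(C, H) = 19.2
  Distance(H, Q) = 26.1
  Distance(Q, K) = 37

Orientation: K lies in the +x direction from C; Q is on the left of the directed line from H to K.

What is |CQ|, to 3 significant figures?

44.3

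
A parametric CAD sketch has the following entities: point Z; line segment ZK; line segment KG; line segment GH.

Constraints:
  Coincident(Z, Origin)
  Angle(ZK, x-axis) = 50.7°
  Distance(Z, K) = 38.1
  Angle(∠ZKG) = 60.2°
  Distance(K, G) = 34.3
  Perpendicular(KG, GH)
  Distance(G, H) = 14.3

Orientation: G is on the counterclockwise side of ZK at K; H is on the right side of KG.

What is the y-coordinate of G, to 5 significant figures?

35.144

Z is at the origin; ZK runs at 50.7° with length 38.1, so K = 38.1·(cos 50.7°, sin 50.7°) = (24.132, 29.483). ∠ZKG = 60.2°, so KG runs at 50.7° + (180° − 60.2°) = 170.50° from the x-axis; with |KG| = 34.3, G = K + 34.3·(cos 170.50°, sin 170.50°) = (-9.6978, 35.144). So G.y = 35.144.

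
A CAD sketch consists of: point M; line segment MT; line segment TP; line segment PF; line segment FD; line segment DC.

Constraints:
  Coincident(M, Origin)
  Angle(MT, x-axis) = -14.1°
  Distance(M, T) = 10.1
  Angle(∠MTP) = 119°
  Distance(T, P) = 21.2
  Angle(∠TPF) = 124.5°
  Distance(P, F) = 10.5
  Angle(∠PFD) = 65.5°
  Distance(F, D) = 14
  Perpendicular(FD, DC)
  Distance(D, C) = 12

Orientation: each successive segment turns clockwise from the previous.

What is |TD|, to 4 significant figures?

17.36

M is at the origin; MT runs at -14.1° with length 10.1, so T = (9.796, -2.461). ∠MTP = 119.0° gives TP at -75.10° from the x-axis; with |TP| = 21.2, P = (15.25, -22.95). ∠TPF = 124.5° gives PF at -130.6° from the x-axis; with |PF| = 10.5, F = (8.414, -30.92). ∠PFD = 65.5° gives FD at 114.9° from the x-axis; with |FD| = 14.0, D = (2.519, -18.22). Then |TD| = |D − T| = 17.36.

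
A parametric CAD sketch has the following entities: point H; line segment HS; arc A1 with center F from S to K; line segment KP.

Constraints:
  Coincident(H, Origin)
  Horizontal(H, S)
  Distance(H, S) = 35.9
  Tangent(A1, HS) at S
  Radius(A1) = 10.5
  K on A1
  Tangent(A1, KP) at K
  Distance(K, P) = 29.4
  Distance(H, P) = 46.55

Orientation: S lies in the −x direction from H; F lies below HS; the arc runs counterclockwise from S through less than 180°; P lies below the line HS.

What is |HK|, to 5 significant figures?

47.146

Checks: |FK| = 10.50 ✓; ∠(FK, KP) = 90.00° ✓; |KP| = 29.40 ✓; |HP| = 46.55 ✓.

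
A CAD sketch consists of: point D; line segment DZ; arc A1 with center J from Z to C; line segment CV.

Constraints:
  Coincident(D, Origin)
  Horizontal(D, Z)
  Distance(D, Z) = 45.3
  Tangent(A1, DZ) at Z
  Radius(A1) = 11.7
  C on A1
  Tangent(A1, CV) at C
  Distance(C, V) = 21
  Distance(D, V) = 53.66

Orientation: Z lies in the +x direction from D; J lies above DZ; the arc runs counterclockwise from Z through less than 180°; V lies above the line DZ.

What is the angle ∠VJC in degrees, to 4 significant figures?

60.88°

Checks: D = (0.00, 0.00) ✓; |JC| = 11.70 ✓; ∠(JC, CV) = 90.00° ✓; |CV| = 21.00 ✓; |DV| = 53.66 ✓.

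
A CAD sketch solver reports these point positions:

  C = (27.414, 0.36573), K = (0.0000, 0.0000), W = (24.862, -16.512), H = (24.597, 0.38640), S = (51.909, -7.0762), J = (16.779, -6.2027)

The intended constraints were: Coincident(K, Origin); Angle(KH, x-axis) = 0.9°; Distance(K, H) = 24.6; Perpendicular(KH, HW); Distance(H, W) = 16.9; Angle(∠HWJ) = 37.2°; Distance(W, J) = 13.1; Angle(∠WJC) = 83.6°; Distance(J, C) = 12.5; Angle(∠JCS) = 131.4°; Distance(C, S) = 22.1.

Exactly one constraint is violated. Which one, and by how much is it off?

Distance(C, S) = 22.1 — off by 3.50.

K = (0.00, 0.00) ✓; KH at 0.9000° ✓; |KH| = 24.60 ✓; ∠(KH, HW) = 90.00° ✓; |HW| = 16.90 ✓; ∠HWJ = 37.20° ✓; |WJ| = 13.10 ✓; ∠WJC = 83.60° ✓; |JC| = 12.50 ✓; ∠JCS = 131.4° ✓; |CS| = 25.60 ✗.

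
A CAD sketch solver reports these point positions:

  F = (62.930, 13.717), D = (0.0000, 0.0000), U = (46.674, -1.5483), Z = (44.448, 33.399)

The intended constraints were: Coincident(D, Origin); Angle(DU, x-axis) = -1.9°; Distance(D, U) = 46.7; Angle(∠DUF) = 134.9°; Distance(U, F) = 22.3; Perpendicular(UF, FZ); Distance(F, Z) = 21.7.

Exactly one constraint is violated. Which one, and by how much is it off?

Distance(F, Z) = 21.7 — off by 5.30.

D = (0.00, 0.00) ✓; DU at -1.900° ✓; |DU| = 46.70 ✓; ∠DUF = 134.9° ✓; |UF| = 22.30 ✓; ∠(UF, FZ) = 90.00° ✓; |FZ| = 27.00 ✗.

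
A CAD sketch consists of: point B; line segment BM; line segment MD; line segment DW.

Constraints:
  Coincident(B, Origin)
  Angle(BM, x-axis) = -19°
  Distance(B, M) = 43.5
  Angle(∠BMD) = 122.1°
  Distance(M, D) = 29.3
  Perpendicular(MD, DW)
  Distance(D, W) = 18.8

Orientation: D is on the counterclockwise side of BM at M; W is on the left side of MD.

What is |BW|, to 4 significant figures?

55.44

∠BMD = 122.1°, so MD runs at -19.0° + (180° − 122.1°) = 38.90° from the x-axis; with |MD| = 29.3, D = M + 29.3·(cos 38.90°, sin 38.90°) = (63.93, 4.237). The perpendicularity gives DW at right angles to MD; with |DW| = 18.8 on the left of MD, W = D + 18.8·(-0.6280, 0.7782) = (52.13, 18.87). Then |BW| = |W − B| = 55.44.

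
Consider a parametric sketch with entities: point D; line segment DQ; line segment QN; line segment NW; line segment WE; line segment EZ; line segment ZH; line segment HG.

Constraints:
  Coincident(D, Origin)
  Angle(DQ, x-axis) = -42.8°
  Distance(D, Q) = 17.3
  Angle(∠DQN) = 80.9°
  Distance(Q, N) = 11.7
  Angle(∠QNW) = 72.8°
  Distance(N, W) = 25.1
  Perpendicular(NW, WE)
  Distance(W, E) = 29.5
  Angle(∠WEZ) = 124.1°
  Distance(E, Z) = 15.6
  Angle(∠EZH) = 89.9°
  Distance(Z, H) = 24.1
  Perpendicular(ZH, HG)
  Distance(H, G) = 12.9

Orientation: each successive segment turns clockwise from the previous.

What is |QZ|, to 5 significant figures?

28.440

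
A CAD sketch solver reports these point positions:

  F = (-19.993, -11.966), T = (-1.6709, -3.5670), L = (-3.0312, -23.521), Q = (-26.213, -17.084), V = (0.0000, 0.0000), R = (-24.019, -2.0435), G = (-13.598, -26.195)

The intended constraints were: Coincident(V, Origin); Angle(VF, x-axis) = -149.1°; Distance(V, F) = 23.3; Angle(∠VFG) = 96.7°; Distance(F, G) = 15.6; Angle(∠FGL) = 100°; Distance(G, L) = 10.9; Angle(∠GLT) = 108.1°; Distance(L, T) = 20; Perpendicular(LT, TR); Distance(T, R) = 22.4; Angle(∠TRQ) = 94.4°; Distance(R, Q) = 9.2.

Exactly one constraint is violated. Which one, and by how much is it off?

Distance(R, Q) = 9.2 — off by 6.00.

V = (0.00, 0.00) ✓; VF at -149.1° ✓; |VF| = 23.30 ✓; ∠VFG = 96.70° ✓; |FG| = 15.60 ✓; ∠FGL = 100.0° ✓; |GL| = 10.90 ✓; ∠GLT = 108.1° ✓; |LT| = 20.00 ✓; ∠(LT, TR) = 90.00° ✓; |TR| = 22.40 ✓; ∠TRQ = 94.40° ✓; |RQ| = 15.20 ✗.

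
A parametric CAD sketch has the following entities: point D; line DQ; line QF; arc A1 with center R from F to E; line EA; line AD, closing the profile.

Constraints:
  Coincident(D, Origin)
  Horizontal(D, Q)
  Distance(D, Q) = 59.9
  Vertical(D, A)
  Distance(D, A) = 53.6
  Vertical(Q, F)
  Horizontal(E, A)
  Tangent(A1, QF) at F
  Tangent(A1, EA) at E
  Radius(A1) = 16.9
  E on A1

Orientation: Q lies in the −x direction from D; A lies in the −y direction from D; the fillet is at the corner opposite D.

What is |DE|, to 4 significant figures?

68.72

D is at the origin; D and Q share the same y with |DQ| = 59.9 and Q on the −x side, so Q = (-59.90, 0.000). D and A share the same x with |DA| = 53.6 and A on the −y side, so A = (0.000, -53.60). The virtual corner opposite D is at (-59.90, -53.60). The tangent condition forces RF to be normal to QF and the tangent condition forces RE to be normal to EA, with radius 16.9, so the center R sits 16.9 in from both sides at R = (-43.00, -36.70). That places the tangent points at F = (-59.90, -36.70) on QF and E = (-43.00, -53.60) on EA. Then |DE| = |E − D| = 68.72.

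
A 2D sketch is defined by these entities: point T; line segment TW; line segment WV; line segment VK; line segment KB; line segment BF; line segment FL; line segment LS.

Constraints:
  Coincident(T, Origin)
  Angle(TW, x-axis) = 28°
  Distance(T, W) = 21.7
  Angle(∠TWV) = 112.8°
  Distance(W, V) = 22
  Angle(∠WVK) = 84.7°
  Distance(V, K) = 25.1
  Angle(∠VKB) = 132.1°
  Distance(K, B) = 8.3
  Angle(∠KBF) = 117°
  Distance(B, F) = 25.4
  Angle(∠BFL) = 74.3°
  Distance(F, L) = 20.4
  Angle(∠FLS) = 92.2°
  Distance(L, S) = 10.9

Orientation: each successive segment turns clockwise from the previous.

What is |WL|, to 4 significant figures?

5.262

T is at the origin; TW runs at 28.0° with length 21.7, so W = (19.16, 10.19). ∠TWV = 112.8° gives WV at -39.20° from the x-axis; with |WV| = 22.0, V = (36.21, -3.717). ∠WVK = 84.7° gives VK at -134.5° from the x-axis; with |VK| = 25.1, K = (18.62, -21.62). ∠VKB = 132.1° gives KB at 177.6° from the x-axis; with |KB| = 8.3, B = (10.32, -21.27). ∠KBF = 117.0° gives BF at 114.6° from the x-axis; with |BF| = 25.4, F = (-0.2503, 1.822). ∠BFL = 74.3° gives FL at 8.900° from the x-axis; with |FL| = 20.4, L = (19.90, 4.979). Then |WL| = |L − W| = 5.262.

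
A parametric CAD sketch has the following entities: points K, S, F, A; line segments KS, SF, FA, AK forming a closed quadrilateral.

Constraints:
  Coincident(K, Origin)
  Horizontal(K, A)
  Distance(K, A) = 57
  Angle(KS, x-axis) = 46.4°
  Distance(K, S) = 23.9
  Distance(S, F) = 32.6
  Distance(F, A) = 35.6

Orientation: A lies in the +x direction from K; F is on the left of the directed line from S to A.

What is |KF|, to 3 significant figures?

55.9

Checks: |SF| = 32.60 ✓; |FA| = 35.60 ✓.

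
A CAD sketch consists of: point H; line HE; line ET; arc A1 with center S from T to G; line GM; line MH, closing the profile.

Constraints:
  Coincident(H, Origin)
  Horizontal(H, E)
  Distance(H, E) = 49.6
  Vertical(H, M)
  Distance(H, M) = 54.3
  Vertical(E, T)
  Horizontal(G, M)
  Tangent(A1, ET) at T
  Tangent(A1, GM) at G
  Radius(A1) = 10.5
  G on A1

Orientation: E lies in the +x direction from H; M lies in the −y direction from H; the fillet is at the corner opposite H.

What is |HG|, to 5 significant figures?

66.913

The virtual corner opposite H is at (49.600, -54.300). The tangent condition forces ST to be normal to ET and A1 meets GM tangentially, so SG is at right angles to GM, with radius 10.5, so the center S sits 10.5 in from both sides at S = (39.100, -43.800). That places the tangent points at T = (49.600, -43.800) on ET and G = (39.100, -54.300) on GM. Then |HG| = |G − H| = 66.913.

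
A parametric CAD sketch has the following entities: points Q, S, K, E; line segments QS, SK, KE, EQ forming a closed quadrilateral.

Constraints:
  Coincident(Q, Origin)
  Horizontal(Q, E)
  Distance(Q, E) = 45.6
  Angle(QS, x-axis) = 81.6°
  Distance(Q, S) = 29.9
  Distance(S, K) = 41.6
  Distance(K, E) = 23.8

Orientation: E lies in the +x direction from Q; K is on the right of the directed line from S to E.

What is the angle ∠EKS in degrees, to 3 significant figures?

98.1°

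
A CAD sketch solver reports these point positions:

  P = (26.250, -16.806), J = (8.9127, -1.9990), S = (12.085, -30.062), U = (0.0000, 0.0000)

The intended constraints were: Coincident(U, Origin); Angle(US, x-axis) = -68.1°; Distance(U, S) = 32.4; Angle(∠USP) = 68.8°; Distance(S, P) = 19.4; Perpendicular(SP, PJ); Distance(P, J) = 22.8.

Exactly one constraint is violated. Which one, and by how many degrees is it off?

Perpendicular(SP, PJ) — off by 6.40°.

U = (0.00, 0.00) ✓; US at -68.10° ✓; |US| = 32.40 ✓; ∠USP = 68.80° ✓; |SP| = 19.40 ✓; ∠(SP, PJ) = 96.40° ✗; |PJ| = 22.80 ✓.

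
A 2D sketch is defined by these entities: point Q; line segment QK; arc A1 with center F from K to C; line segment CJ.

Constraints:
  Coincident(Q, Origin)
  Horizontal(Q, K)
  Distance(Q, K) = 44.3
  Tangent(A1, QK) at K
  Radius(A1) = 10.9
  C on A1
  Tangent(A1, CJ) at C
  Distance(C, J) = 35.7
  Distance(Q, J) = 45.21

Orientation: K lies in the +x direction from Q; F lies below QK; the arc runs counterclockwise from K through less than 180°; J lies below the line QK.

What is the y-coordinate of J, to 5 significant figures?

-40.047

Checks: Q = (0.00, 0.00) ✓; |FC| = 10.90 ✓; ∠(FC, CJ) = 90.00° ✓; |CJ| = 35.70 ✓; |QJ| = 45.21 ✓.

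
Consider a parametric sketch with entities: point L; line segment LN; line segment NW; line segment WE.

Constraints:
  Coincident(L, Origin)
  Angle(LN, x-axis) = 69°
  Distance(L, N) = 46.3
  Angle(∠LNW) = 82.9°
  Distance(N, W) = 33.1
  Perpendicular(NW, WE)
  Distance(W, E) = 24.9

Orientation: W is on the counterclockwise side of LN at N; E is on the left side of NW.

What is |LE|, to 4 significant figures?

34.53

L is at the origin; LN runs at 69.0° with length 46.3, so N = 46.3·(cos 69.0°, sin 69.0°) = (16.59, 43.22). ∠LNW = 82.9°, so NW runs at 69.0° + (180° − 82.9°) = 166.1° from the x-axis; with |NW| = 33.1, W = N + 33.1·(cos 166.1°, sin 166.1°) = (-15.54, 51.18). The perpendicularity gives WE at right angles to NW; with |WE| = 24.9 on the left of NW, E = W + 24.9·(-0.2402, -0.9707) = (-21.52, 27.01). Then |LE| = |E − L| = 34.53.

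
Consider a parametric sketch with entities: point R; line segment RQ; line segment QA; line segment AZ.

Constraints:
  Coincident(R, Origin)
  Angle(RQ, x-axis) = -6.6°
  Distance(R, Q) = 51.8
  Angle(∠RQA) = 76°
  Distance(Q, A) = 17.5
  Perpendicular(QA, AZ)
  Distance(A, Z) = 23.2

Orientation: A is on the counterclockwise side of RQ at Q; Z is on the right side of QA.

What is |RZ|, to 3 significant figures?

73.6

∠RQA = 76.0°, so QA runs at -6.6° + (180° − 76.0°) = 97.4° from the x-axis; with |QA| = 17.5, A = Q + 17.5·(cos 97.4°, sin 97.4°) = (49.2, 11.4). QA is perpendicular to AZ; with |AZ| = 23.2 on the right of QA, Z = A + 23.2·(0.992, 0.129) = (72.2, 14.4). Then |RZ| = |Z − R| = 73.6.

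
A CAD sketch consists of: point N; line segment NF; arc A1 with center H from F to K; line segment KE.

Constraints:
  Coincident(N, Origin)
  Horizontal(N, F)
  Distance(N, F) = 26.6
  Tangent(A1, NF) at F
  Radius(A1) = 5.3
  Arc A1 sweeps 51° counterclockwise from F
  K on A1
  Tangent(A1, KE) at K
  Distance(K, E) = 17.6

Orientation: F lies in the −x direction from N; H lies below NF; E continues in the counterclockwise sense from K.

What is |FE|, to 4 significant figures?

21.81

On A1, F sits at bearing 90° from H; a 51° counterclockwise sweep puts K at bearing 141°, so K = H + 5.3·(cos 141°, sin 141°) = (-30.72, -1.965). Tangency of A1 to KE means the radius HK is perpendicular to KE, so KE runs along (−sin 141°, cos 141°); with |KE| = 17.6, E = (-41.79, -15.64). Then |FE| = |E − F| = 21.81.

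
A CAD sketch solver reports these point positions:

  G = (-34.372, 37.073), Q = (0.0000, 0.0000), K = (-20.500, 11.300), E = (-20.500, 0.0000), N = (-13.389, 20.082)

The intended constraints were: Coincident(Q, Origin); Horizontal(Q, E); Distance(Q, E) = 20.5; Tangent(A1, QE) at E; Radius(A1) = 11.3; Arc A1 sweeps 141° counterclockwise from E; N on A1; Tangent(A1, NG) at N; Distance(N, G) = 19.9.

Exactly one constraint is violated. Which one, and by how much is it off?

Distance(N, G) = 19.9 — off by 7.10.

Q = (0.00, 0.00) ✓; Q.y = 0.00, E.y = 0.00 ✓; |QE| = 20.50 ✓; ∠(KE, EQ) = 90.00° ✓; |KE| = 11.30 ✓; bearing(K→N) − bearing(K→E) = 141.0° ✓; |KN| = 11.30 ✓; ∠(KN, NG) = 90.00° ✓; |NG| = 27.00 ✗.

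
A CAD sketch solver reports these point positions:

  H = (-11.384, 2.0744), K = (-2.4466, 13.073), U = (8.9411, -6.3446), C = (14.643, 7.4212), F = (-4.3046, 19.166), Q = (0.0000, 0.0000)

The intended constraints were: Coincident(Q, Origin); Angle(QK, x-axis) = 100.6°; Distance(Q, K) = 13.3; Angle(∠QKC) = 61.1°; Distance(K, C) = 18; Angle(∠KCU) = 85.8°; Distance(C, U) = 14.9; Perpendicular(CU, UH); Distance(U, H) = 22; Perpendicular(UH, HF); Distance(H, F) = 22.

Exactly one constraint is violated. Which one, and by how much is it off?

Distance(H, F) = 22 — off by 3.50.

Q = (0.00, 0.00) ✓; QK at 100.6° ✓; |QK| = 13.30 ✓; ∠QKC = 61.10° ✓; |KC| = 18.00 ✓; ∠KCU = 85.80° ✓; |CU| = 14.90 ✓; ∠(CU, UH) = 90.00° ✓; |UH| = 22.00 ✓; ∠(UH, HF) = 90.00° ✓; |HF| = 18.50 ✗.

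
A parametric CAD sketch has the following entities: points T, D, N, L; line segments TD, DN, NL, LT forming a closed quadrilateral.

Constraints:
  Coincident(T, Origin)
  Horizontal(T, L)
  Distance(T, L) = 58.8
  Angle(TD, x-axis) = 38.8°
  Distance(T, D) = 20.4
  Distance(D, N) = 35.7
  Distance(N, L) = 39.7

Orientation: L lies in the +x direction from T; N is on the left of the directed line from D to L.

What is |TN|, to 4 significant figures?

56.09

Checks: |DN| = 35.70 ✓; |NL| = 39.70 ✓.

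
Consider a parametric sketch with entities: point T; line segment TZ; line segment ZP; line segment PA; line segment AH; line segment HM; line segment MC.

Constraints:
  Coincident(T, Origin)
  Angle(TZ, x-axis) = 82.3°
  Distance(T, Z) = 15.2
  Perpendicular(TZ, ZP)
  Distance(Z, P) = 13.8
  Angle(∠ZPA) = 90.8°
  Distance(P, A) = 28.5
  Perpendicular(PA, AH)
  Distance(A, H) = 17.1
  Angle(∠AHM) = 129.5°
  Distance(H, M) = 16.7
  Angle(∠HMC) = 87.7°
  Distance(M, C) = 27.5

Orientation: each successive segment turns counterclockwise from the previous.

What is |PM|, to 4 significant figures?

31.82

The perpendicularity gives AH at right angles to PA, so AH runs at -8.500°; with |AH| = 17.1, H = (1.061, -13.80). ∠AHM = 129.5° gives HM at 42.00° from the x-axis; with |HM| = 16.7, M = (13.47, -2.628). Then |PM| = |M − P| = 31.82.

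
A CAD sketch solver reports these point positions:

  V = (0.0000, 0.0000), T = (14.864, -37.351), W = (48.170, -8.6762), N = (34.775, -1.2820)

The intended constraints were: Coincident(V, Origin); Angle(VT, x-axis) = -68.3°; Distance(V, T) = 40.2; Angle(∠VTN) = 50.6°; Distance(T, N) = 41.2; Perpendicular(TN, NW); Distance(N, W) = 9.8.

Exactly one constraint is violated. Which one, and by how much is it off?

Distance(N, W) = 9.8 — off by 5.50.

V = (0.00, 0.00) ✓; VT at -68.30° ✓; |VT| = 40.20 ✓; ∠VTN = 50.60° ✓; |TN| = 41.20 ✓; ∠(TN, NW) = 90.00° ✓; |NW| = 15.30 ✗.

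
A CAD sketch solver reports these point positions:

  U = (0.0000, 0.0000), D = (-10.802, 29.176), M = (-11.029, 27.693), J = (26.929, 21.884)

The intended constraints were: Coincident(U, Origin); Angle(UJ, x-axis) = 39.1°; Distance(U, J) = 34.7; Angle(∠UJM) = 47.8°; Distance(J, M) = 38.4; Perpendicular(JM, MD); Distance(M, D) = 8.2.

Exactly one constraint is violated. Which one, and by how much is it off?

Distance(M, D) = 8.2 — off by 6.70.

U = (0.00, 0.00) ✓; UJ at 39.10° ✓; |UJ| = 34.70 ✓; ∠UJM = 47.80° ✓; |JM| = 38.40 ✓; ∠(JM, MD) = 90.00° ✓; |MD| = 1.500 ✗.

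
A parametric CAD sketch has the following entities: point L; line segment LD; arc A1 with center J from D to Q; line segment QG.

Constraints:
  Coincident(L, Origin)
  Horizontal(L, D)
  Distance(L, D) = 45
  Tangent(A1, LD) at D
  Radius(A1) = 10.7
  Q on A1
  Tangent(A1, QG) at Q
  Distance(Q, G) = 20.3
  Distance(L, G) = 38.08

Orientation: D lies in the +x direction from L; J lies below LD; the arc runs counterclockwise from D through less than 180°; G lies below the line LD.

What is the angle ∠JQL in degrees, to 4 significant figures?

170.7°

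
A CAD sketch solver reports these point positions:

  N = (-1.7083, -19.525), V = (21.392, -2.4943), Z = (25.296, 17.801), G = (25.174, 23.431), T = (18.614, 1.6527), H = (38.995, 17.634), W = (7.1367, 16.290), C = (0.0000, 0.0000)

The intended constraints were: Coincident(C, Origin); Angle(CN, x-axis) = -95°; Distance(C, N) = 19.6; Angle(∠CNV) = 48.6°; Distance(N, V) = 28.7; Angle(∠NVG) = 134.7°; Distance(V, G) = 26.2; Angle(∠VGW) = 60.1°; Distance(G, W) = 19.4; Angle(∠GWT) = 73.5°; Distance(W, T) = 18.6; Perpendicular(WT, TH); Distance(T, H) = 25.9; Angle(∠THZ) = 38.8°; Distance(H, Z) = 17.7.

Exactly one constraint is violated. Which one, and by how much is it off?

Distance(H, Z) = 17.7 — off by 4.00.

C = (0.00, 0.00) ✓; CN at -95.00° ✓; |CN| = 19.60 ✓; ∠CNV = 48.60° ✓; |NV| = 28.70 ✓; ∠NVG = 134.7° ✓; |VG| = 26.20 ✓; ∠VGW = 60.10° ✓; |GW| = 19.40 ✓; ∠GWT = 73.50° ✓; |WT| = 18.60 ✓; ∠(WT, TH) = 90.00° ✓; |TH| = 25.90 ✓; ∠THZ = 38.80° ✓; |HZ| = 13.70 ✗.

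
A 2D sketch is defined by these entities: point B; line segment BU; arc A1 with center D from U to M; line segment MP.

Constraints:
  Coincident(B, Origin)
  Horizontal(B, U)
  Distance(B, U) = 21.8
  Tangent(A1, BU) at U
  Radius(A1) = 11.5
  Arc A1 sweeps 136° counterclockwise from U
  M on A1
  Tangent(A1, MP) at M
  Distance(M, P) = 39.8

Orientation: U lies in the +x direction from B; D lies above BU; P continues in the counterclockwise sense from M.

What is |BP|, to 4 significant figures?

47.43

B is at the origin; BU is horizontal with |BU| = 21.8 and U on the +x side, so U = (21.80, 0.000). A1 meets BU tangentially, so DU is at right angles to BU, so D = U + (0, 11.5) = (21.80, 11.50). On A1, U sits at bearing -90° from D; a 136° counterclockwise sweep puts M at bearing 46°, so M = D + 11.5·(cos 46°, sin 46°) = (29.79, 19.77). A1 meets MP tangentially, so DM is at right angles to MP, so MP runs along (−sin 46°, cos 46°); with |MP| = 39.8, P = (1.159, 47.42). Then |BP| = |P − B| = 47.43.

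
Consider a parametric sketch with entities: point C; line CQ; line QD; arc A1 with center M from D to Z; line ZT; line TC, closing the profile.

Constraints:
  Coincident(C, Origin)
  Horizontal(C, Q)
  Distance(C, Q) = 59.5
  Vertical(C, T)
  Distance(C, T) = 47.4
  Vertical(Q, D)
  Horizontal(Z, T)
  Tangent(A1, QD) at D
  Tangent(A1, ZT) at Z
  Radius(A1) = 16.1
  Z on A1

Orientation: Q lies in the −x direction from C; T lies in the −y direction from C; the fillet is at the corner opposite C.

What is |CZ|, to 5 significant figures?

64.268

C is at the origin; CQ is horizontal with |CQ| = 59.5 and Q on the −x side, so Q = (-59.500, 0.0000). C and T share the same x with |CT| = 47.4 and T on the −y side, so T = (0.0000, -47.400). The virtual corner opposite C is at (-59.500, -47.400). A1 meets QD tangentially, so MD is at right angles to QD and since A1 is tangent to ZT there, MZ ⟂ ZT, with radius 16.1, so the center M sits 16.1 in from both sides at M = (-43.400, -31.300). That places the tangent points at D = (-59.500, -31.300) on QD and Z = (-43.400, -47.400) on ZT. Then |CZ| = |Z − C| = 64.268.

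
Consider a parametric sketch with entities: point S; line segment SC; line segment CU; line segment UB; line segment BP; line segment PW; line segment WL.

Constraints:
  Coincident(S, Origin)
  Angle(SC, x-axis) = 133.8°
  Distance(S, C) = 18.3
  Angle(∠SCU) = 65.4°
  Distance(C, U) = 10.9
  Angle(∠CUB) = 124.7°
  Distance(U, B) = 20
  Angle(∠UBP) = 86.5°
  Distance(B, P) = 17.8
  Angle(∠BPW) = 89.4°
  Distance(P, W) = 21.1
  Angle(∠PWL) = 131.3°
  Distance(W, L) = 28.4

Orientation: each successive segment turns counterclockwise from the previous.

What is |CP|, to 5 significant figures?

26.617

S is at the origin; SC runs at 133.8° with length 18.3, so C = (-12.666, 13.208). ∠SCU = 65.4° gives CU at -111.60° from the x-axis; with |CU| = 10.9, U = (-16.679, 3.0736). ∠CUB = 124.7° gives UB at -56.300° from the x-axis; with |UB| = 20.0, B = (-5.5819, -13.565). ∠UBP = 86.5° gives BP at 37.200° from the x-axis; with |BP| = 17.8, P = (8.5963, -2.8036). Then |CP| = |P − C| = 26.617.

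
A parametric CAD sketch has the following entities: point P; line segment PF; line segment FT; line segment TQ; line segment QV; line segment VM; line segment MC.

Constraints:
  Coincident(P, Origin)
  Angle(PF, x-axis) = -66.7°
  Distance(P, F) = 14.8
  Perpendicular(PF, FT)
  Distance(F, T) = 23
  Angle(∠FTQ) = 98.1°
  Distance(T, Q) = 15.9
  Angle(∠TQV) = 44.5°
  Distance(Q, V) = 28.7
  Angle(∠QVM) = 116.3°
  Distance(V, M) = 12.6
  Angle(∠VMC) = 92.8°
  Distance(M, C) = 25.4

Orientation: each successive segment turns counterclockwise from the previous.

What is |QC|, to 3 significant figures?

26.6

P is at the origin; PF runs at -66.7° with length 14.8, so F = (5.85, -13.6). PF ⟂ FT, so FT runs at 23.3°; with |FT| = 23.0, T = (27.0, -4.50). ∠FTQ = 98.1° gives TQ at 105° from the x-axis; with |TQ| = 15.9, Q = (22.8, 10.8). ∠TQV = 44.5° gives QV at -119° from the x-axis; with |QV| = 28.7, V = (8.76, -14.2). ∠QVM = 116.3° gives VM at -55.6° from the x-axis; with |VM| = 12.6, M = (15.9, -24.6). ∠VMC = 92.8° gives MC at 31.6° from the x-axis; with |MC| = 25.4, C = (37.5, -11.3). Then |QC| = |C − Q| = 26.6.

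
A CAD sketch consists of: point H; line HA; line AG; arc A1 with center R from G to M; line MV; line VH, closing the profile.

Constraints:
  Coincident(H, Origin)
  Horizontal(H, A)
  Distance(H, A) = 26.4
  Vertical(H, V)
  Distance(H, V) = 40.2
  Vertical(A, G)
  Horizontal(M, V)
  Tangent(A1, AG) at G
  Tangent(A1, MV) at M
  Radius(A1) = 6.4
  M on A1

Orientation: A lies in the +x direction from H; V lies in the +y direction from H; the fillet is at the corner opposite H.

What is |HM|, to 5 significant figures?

44.900

H is at the origin; HA is horizontal with |HA| = 26.4 and A on the +x side, so A = (26.400, 0.0000). HV is vertical with |HV| = 40.2 and V on the +y side, so V = (0.0000, 40.200). The virtual corner opposite H is at (26.400, 40.200). A1 meets AG tangentially, so RG is at right angles to AG and since A1 is tangent to MV there, RM ⟂ MV, with radius 6.4, so the center R sits 6.4 in from both sides at R = (20.000, 33.800). That places the tangent points at G = (26.400, 33.800) on AG and M = (20.000, 40.200) on MV. Then |HM| = |M − H| = 44.900.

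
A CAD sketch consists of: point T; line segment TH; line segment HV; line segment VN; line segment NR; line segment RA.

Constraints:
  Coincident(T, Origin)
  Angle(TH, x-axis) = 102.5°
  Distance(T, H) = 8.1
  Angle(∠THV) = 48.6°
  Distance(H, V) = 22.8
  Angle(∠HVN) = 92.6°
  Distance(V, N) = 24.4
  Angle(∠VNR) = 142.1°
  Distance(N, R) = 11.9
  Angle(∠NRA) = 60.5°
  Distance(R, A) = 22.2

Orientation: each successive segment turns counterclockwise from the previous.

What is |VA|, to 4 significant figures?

20.68

∠VNR = 142.1° gives NR at -0.8000° from the x-axis; with |NR| = 11.9, R = (15.75, -25.94). ∠NRA = 60.5° gives RA at 118.7° from the x-axis; with |RA| = 22.2, A = (5.094, -6.464). Then |VA| = |A − V| = 20.68.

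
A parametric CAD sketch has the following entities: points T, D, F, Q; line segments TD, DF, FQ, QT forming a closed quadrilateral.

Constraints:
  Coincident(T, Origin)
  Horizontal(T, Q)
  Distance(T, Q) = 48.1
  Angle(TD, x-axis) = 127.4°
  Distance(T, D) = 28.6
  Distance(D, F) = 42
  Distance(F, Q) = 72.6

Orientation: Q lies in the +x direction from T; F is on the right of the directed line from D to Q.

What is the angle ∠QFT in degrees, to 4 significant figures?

25.71°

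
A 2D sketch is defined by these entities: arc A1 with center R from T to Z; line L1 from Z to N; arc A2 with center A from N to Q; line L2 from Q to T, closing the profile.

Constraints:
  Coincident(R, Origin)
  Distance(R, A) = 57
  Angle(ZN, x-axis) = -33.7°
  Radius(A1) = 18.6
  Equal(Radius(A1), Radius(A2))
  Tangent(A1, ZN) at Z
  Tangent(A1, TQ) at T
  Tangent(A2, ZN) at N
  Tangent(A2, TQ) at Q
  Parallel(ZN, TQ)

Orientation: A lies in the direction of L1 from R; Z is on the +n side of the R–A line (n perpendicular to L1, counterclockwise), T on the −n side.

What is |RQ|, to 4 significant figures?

59.96

Tangency of A1 to both parallel lines with radius 18.6 puts Z and T at R ± 18.6·n: Z = (10.32, 15.47), T = (-10.32, -15.47). Equal radii place N and Q the same way about A: N = A + 18.6·n = (57.74, -16.15), Q = A − 18.6·n = (37.10, -47.10). Then |RQ| = |Q − R| = 59.96.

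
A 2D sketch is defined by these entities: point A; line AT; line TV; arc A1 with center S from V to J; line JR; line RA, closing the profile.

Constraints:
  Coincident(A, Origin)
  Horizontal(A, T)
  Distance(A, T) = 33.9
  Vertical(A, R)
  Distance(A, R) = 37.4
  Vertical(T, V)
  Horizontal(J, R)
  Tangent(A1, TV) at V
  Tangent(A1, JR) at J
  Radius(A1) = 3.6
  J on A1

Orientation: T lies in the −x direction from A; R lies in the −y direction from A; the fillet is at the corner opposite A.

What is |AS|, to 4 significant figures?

45.39

A is at the origin; AT is horizontal with |AT| = 33.9 and T on the −x side, so T = (-33.90, 0.000). AR is vertical with |AR| = 37.4 and R on the −y side, so R = (0.000, -37.40). The virtual corner opposite A is at (-33.90, -37.40). The tangent condition forces SV to be normal to TV and A1 meets JR tangentially, so SJ is at right angles to JR, with radius 3.6, so the center S sits 3.6 in from both sides at S = (-30.30, -33.80). Then |AS| = |S − A| = 45.39.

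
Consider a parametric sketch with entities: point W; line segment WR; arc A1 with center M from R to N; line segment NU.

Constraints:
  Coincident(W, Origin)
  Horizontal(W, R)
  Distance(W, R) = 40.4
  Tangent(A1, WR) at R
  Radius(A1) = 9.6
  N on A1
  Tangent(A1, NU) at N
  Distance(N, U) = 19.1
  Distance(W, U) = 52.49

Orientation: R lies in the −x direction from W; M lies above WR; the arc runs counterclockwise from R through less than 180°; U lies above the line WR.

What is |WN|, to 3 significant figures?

35.5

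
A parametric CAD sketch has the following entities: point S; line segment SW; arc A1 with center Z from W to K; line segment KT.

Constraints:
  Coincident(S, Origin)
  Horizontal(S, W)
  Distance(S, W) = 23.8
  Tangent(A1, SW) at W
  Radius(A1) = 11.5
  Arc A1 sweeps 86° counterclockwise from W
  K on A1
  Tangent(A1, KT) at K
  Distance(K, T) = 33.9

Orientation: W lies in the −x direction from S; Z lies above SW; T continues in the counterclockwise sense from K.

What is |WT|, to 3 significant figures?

46.6

On A1, W sits at bearing -90° from Z; an 86° counterclockwise sweep puts K at bearing -4°, so K = Z + 11.5·(cos -4°, sin -4°) = (-12.3, 10.7). Since A1 is tangent to KT there, ZK ⟂ KT, so KT runs along (−sin -4°, cos -4°); with |KT| = 33.9, T = (-9.96, 44.5). Then |WT| = |T − W| = 46.6.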